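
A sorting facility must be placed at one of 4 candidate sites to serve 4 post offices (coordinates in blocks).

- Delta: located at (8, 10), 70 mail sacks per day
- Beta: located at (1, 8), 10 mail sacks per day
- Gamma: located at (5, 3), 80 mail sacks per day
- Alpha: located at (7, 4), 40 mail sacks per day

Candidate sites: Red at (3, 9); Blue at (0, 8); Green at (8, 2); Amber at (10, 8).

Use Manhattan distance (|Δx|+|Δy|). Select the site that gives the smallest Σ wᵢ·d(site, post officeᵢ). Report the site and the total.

Total weighted distance at each candidate:
  Red (3, 9): total = 1450
  Blue (0, 8): total = 1950
  Green (8, 2): total = 1130
  Amber (10, 8): total = 1450
Minimum is at Green with total 1130 blocks.

Green, total 1130 blocks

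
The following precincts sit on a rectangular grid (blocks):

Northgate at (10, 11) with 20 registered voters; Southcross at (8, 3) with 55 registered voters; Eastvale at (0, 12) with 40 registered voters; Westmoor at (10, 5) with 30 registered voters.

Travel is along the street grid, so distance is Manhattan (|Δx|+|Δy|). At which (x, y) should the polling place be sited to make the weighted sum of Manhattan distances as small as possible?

(8, 5)

Manhattan distance separates: Σwᵢ(|x−xᵢ|+|y−yᵢ|) = Σwᵢ|x−xᵢ| + Σwᵢ|y−yᵢ|, so x and y are optimised independently as 1-D weighted medians.
Total weight W = 145; half = 72.5.
x-coordinate, sorted with cumulative weight:
  x=0 (Eastvale, w=40) cum 40
  x=8 (Southcross, w=55) cum 95  ← median
  x=10 (Northgate, w=20) cum 115
  x=10 (Westmoor, w=30) cum 145
⇒ x* = 8
y-coordinate, sorted with cumulative weight:
  y=3 (Southcross, w=55) cum 55
  y=5 (Westmoor, w=30) cum 85  ← median
  y=11 (Northgate, w=20) cum 105
  y=12 (Eastvale, w=40) cum 145
⇒ y* = 5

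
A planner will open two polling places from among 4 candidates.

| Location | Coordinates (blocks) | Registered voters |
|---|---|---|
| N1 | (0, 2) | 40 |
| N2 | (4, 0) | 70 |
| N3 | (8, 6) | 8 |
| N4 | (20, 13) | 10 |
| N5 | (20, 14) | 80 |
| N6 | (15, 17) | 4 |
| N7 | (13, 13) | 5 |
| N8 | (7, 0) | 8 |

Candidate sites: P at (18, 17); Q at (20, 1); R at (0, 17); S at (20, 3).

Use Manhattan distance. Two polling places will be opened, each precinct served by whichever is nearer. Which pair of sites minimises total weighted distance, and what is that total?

{P, Q}, total 2795

Evaluate every pair (each demand assigned to the nearer of the two):
  {P, Q}: total = 2795
  {P, R}: total = 2931
  {P, S}: total = 2935
  {R, S}: total = 3303
  {Q, R}: total = 3343
  {Q, S}: total = 3403
Best pair: {P, Q} with total 2795.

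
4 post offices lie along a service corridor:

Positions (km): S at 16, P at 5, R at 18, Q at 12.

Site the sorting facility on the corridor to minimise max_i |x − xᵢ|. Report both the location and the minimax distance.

location 11.5, max distance 6.5

The 1-center on a line is the midpoint of the two extreme points: leftmost at 5, rightmost at 18.
Optimal location = (5 + 18)/2 = 11.5; maximum distance = (18 − 5)/2 = 6.5.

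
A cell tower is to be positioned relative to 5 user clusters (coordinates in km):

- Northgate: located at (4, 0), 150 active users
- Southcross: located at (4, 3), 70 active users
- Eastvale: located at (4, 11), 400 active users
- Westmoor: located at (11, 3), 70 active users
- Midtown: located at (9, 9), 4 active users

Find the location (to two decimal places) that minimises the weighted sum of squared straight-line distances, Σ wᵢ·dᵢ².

The minimiser of Σwᵢ‖p−pᵢ‖² is the weighted centroid p* = (Σwᵢpᵢ)/(Σwᵢ).
Σwᵢ = 694.
Σwᵢxᵢ = 150·4 + 70·4 + 400·4 + 70·11 + 4·9 = 3286.
Σwᵢyᵢ = 150·0 + 70·3 + 400·11 + 70·3 + 4·9 = 4856.
x* = 3286/694 = 4.73, y* = 4856/694 = 7.00.

(4.73, 7.00)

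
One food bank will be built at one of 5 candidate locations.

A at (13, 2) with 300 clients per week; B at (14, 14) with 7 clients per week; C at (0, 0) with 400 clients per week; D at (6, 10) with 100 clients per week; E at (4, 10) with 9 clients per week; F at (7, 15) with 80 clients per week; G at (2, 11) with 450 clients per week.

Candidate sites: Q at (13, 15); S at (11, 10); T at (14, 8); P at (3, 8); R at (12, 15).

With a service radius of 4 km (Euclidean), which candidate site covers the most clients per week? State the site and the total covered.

Coverage radius r = 4 km; a point is covered iff (Δx)²+(Δy)² ≤ 4² = 16.
  Q (13, 15): covers {B} → 7
  S (11, 10): covers {none} → 0
  T (14, 8): covers {none} → 0
  P (3, 8): covers {D, E, G} → 559
  R (12, 15): covers {B} → 7
Maximum coverage at P: 559 clients per week.

P, covering 559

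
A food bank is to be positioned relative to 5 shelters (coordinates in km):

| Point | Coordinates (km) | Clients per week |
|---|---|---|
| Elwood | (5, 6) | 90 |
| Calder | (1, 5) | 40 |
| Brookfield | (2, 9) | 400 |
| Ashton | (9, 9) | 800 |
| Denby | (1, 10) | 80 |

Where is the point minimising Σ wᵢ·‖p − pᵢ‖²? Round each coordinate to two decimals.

The minimiser of Σwᵢ‖p−pᵢ‖² is the weighted centroid p* = (Σwᵢpᵢ)/(Σwᵢ).
Σwᵢ = 1410.
Σwᵢxᵢ = 90·5 + 40·1 + 400·2 + 800·9 + 80·1 = 8570.
Σwᵢyᵢ = 90·6 + 40·5 + 400·9 + 800·9 + 80·10 = 12340.
x* = 8570/1410 = 6.08, y* = 12340/1410 = 8.75.

(6.08, 8.75)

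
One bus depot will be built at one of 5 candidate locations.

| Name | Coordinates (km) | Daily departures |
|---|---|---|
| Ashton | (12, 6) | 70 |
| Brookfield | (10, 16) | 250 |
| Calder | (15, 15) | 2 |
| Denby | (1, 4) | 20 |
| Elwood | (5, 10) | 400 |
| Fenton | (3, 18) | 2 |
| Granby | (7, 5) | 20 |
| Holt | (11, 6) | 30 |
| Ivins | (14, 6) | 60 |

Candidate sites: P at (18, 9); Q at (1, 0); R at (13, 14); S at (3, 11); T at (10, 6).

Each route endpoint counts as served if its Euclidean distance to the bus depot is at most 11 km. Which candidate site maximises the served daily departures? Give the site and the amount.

Coverage radius r = 11 km; a point is covered iff (Δx)²+(Δy)² ≤ 11² = 121.
  P (18, 9): covers {Ashton, Brookfield, Calder, Holt, Ivins} → 412
  Q (1, 0): covers {Denby, Elwood, Granby} → 440
  R (13, 14): covers {Ashton, Brookfield, Calder, Elwood, Fenton, Granby, Holt, Ivins} → 834
  S (3, 11): covers {Ashton, Brookfield, Denby, Elwood, Fenton, Granby, Holt} → 792
  T (10, 6): covers {Ashton, Brookfield, Calder, Denby, Elwood, Granby, Holt, Ivins} → 852
Maximum coverage at T: 852 daily departures.

T, covering 852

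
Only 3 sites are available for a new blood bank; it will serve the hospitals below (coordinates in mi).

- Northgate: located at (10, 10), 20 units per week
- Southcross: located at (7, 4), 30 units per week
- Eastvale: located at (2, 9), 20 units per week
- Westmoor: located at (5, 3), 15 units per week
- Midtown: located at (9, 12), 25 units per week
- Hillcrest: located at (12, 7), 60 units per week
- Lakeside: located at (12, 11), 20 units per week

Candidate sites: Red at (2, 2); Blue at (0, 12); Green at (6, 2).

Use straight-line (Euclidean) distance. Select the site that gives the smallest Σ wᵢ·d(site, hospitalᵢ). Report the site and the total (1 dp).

Total weighted distance at each candidate:
  Red (2, 2): total = 1820.3
  Blue (0, 12): total = 1995.2
  Green (6, 2): total = 1374.4
Minimum is at Green with total 1374.4 mi.

Green, total 1374.4 mi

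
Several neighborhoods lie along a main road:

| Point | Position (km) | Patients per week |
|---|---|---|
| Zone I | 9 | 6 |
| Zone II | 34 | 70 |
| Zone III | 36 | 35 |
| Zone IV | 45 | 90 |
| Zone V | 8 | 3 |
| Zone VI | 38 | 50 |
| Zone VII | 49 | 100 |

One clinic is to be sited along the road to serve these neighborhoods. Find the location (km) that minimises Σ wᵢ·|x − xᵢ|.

x = 45

For a sum of weighted absolute distances on a line, the optimum is the weighted median (not the mean). Total weight W = 354; half-weight = 177.
Sort by position and accumulate weight:
  km 8 (Zone V, w=3) → cum 3
  km 9 (Zone I, w=6) → cum 9
  km 34 (Zone II, w=70) → cum 79
  km 36 (Zone III, w=35) → cum 114
  km 38 (Zone VI, w=50) → cum 164
  km 45 (Zone IV, w=90) → cum 254  ≥ 177 → median here
  km 49 (Zone VII, w=100) → cum 354
Optimal location: km 45.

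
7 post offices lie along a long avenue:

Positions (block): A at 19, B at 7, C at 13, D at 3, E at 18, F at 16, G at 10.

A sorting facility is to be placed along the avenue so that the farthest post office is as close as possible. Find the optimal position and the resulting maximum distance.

The 1-center on a line is the midpoint of the two extreme points: leftmost at 3, rightmost at 19.
Optimal location = (3 + 19)/2 = 11; maximum distance = (19 − 3)/2 = 8.

location 11, max distance 8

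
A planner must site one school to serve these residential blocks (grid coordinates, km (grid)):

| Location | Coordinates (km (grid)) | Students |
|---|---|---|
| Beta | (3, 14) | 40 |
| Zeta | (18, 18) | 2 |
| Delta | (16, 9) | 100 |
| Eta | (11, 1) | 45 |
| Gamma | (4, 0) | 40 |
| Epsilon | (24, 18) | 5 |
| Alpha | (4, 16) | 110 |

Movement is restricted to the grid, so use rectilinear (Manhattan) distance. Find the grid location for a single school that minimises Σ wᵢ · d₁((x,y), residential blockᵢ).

(4, 9)

Manhattan distance separates: Σwᵢ(|x−xᵢ|+|y−yᵢ|) = Σwᵢ|x−xᵢ| + Σwᵢ|y−yᵢ|, so x and y are optimised independently as 1-D weighted medians.
Total weight W = 342; half = 171.
x-coordinate, sorted with cumulative weight:
  x=3 (Beta, w=40) cum 40
  x=4 (Gamma, w=40) cum 80
  x=4 (Alpha, w=110) cum 190  ← median
  x=11 (Eta, w=45) cum 235
  x=16 (Delta, w=100) cum 335
  x=18 (Zeta, w=2) cum 337
  x=24 (Epsilon, w=5) cum 342
⇒ x* = 4
y-coordinate, sorted with cumulative weight:
  y=0 (Gamma, w=40) cum 40
  y=1 (Eta, w=45) cum 85
  y=9 (Delta, w=100) cum 185  ← median
  y=14 (Beta, w=40) cum 225
  y=16 (Alpha, w=110) cum 335
  y=18 (Zeta, w=2) cum 337
  y=18 (Epsilon, w=5) cum 342
⇒ y* = 9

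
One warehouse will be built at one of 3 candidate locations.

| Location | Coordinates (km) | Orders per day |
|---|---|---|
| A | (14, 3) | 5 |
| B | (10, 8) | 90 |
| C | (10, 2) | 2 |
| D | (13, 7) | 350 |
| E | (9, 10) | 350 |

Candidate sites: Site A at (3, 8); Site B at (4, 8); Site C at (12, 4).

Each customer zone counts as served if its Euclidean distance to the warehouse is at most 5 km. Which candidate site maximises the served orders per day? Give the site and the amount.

Site C, covering 447

Coverage radius r = 5 km; a point is covered iff (Δx)²+(Δy)² ≤ 5² = 25.
  Site A (3, 8): covers {none} → 0
  Site B (4, 8): covers {none} → 0
  Site C (12, 4): covers {A, B, C, D} → 447
Maximum coverage at Site C: 447 orders per day.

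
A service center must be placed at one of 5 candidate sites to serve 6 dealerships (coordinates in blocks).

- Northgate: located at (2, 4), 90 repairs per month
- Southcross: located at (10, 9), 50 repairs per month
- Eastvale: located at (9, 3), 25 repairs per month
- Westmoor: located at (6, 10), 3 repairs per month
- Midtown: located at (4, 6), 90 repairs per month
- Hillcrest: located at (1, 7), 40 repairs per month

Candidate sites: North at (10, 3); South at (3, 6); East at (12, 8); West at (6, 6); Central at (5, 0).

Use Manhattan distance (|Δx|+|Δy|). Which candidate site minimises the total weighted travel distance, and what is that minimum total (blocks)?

South, total 1226 blocks

Total weighted distance at each candidate:
  North (10, 3): total = 2498
  South (3, 6): total = 1226
  East (12, 8): total = 3014
  West (6, 6): total = 1472
  Central (5, 0): total = 2608
Minimum is at South with total 1226 blocks.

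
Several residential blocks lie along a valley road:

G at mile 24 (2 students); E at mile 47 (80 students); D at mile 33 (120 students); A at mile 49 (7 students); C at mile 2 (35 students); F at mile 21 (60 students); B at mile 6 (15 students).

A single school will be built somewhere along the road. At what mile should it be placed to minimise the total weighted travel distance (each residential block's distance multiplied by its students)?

For a sum of weighted absolute distances on a line, the optimum is the weighted median (not the mean). Total weight W = 319; half-weight = 159.5.
Sort by position and accumulate weight:
  mile 2 (C, w=35) → cum 35
  mile 6 (B, w=15) → cum 50
  mile 21 (F, w=60) → cum 110
  mile 24 (G, w=2) → cum 112
  mile 33 (D, w=120) → cum 232  ≥ 159.5 → median here
  mile 47 (E, w=80) → cum 312
  mile 49 (A, w=7) → cum 319
Optimal location: mile 33.

x = 33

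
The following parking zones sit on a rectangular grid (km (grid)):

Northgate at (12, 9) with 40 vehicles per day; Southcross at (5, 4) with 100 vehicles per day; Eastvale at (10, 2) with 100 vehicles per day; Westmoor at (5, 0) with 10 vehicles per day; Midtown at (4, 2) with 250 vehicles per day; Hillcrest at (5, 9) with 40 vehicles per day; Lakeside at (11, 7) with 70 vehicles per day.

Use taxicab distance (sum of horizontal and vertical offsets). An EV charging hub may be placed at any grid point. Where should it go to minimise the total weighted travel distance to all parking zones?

Manhattan distance separates: Σwᵢ(|x−xᵢ|+|y−yᵢ|) = Σwᵢ|x−xᵢ| + Σwᵢ|y−yᵢ|, so x and y are optimised independently as 1-D weighted medians.
Total weight W = 610; half = 305.
x-coordinate, sorted with cumulative weight:
  x=4 (Midtown, w=250) cum 250
  x=5 (Southcross, w=100) cum 350  ← median
  x=5 (Westmoor, w=10) cum 360
  x=5 (Hillcrest, w=40) cum 400
  x=10 (Eastvale, w=100) cum 500
  x=11 (Lakeside, w=70) cum 570
  x=12 (Northgate, w=40) cum 610
⇒ x* = 5
y-coordinate, sorted with cumulative weight:
  y=0 (Westmoor, w=10) cum 10
  y=2 (Eastvale, w=100) cum 110
  y=2 (Midtown, w=250) cum 360  ← median
  y=4 (Southcross, w=100) cum 460
  y=7 (Lakeside, w=70) cum 530
  y=9 (Northgate, w=40) cum 570
  y=9 (Hillcrest, w=40) cum 610
⇒ y* = 2

(5, 2)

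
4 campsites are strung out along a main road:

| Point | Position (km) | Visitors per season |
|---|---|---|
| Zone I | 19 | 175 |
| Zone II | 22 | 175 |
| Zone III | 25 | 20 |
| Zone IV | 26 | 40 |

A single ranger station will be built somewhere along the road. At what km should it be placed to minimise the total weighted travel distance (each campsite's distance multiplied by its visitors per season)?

x = 22

For a sum of weighted absolute distances on a line, the optimum is the weighted median (not the mean). Total weight W = 410; half-weight = 205.
Sort by position and accumulate weight:
  km 19 (Zone I, w=175) → cum 175
  km 22 (Zone II, w=175) → cum 350  ≥ 205 → median here
  km 25 (Zone III, w=20) → cum 370
  km 26 (Zone IV, w=40) → cum 410
Optimal location: km 22.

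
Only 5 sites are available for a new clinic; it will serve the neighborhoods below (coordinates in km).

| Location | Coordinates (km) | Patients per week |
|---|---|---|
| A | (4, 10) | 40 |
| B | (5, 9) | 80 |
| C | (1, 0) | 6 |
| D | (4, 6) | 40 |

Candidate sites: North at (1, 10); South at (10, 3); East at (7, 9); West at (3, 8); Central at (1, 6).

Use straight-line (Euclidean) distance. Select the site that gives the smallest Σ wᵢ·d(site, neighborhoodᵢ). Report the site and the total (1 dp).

West, total 407.2 km

Total weighted distance at each candidate:
  North (1, 10): total = 709.8
  South (10, 3): total = 1318.9
  East (7, 9): total = 521.1
  West (3, 8): total = 407.2
  Central (1, 6): total = 756.0
Minimum is at West with total 407.2 km.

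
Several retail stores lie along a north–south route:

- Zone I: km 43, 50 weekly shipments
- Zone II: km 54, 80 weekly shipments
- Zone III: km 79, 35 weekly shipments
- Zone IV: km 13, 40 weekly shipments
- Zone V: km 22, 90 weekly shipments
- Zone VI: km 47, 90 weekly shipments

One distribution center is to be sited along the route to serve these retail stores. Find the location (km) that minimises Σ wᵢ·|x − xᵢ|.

For a sum of weighted absolute distances on a line, the optimum is the weighted median (not the mean). Total weight W = 385; half-weight = 192.5.
Sort by position and accumulate weight:
  km 13 (Zone IV, w=40) → cum 40
  km 22 (Zone V, w=90) → cum 130
  km 43 (Zone I, w=50) → cum 180
  km 47 (Zone VI, w=90) → cum 270  ≥ 192.5 → median here
  km 54 (Zone II, w=80) → cum 350
  km 79 (Zone III, w=35) → cum 385
Optimal location: km 47.

x = 47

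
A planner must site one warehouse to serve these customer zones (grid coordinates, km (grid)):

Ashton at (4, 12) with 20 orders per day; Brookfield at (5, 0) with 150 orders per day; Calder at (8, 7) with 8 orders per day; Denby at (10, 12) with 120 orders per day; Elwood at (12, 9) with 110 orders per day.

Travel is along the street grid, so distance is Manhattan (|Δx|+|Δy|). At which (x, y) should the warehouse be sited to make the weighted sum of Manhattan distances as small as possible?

(10, 9)

Manhattan distance separates: Σwᵢ(|x−xᵢ|+|y−yᵢ|) = Σwᵢ|x−xᵢ| + Σwᵢ|y−yᵢ|, so x and y are optimised independently as 1-D weighted medians.
Total weight W = 408; half = 204.
x-coordinate, sorted with cumulative weight:
  x=4 (Ashton, w=20) cum 20
  x=5 (Brookfield, w=150) cum 170
  x=8 (Calder, w=8) cum 178
  x=10 (Denby, w=120) cum 298  ← median
  x=12 (Elwood, w=110) cum 408
⇒ x* = 10
y-coordinate, sorted with cumulative weight:
  y=0 (Brookfield, w=150) cum 150
  y=7 (Calder, w=8) cum 158
  y=9 (Elwood, w=110) cum 268  ← median
  y=12 (Ashton, w=20) cum 288
  y=12 (Denby, w=120) cum 408
⇒ y* = 9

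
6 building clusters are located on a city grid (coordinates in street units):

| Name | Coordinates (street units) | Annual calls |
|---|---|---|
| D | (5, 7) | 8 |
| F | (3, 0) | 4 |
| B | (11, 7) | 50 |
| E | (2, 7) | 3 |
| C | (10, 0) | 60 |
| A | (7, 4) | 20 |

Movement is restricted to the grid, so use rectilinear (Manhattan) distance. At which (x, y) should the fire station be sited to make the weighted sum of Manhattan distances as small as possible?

Manhattan distance separates: Σwᵢ(|x−xᵢ|+|y−yᵢ|) = Σwᵢ|x−xᵢ| + Σwᵢ|y−yᵢ|, so x and y are optimised independently as 1-D weighted medians.
Total weight W = 145; half = 72.5.
x-coordinate, sorted with cumulative weight:
  x=2 (E, w=3) cum 3
  x=3 (F, w=4) cum 7
  x=5 (D, w=8) cum 15
  x=7 (A, w=20) cum 35
  x=10 (C, w=60) cum 95  ← median
  x=11 (B, w=50) cum 145
⇒ x* = 10
y-coordinate, sorted with cumulative weight:
  y=0 (F, w=4) cum 4
  y=0 (C, w=60) cum 64
  y=4 (A, w=20) cum 84  ← median
  y=7 (D, w=8) cum 92
  y=7 (B, w=50) cum 142
  y=7 (E, w=3) cum 145
⇒ y* = 4

(10, 4)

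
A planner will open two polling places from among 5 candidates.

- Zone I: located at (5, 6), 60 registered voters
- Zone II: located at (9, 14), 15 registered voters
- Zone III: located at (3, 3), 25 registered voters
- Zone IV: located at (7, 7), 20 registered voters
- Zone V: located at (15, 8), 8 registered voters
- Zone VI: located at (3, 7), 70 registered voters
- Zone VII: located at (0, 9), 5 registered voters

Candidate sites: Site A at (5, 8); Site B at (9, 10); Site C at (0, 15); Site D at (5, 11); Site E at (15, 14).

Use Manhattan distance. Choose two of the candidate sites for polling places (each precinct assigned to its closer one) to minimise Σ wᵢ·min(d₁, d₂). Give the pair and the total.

{Site A, Site B}, total 719

Evaluate every pair (each demand assigned to the nearer of the two):
  {Site A, Site B}: total = 719
  {Site A, Site E}: total = 733
  {Site A, Site D}: total = 780
  {Site A, Site C}: total = 825
  {Site B, Site D}: total = 1229
  {Site D, Site E}: total = 1263
  {Site C, Site D}: total = 1329
  {Site B, Site C}: total = 1689
  {Site B, Site E}: total = 1693
  {Site C, Site E}: total = 2453
Best pair: {Site A, Site B} with total 719.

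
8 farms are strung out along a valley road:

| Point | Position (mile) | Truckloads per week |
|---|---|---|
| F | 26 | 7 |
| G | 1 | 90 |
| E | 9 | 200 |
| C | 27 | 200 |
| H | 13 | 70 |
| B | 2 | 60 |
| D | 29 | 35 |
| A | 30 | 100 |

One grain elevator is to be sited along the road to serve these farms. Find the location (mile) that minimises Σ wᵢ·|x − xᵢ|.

x = 13

For a sum of weighted absolute distances on a line, the optimum is the weighted median (not the mean). Total weight W = 762; half-weight = 381.
Sort by position and accumulate weight:
  mile 1 (G, w=90) → cum 90
  mile 2 (B, w=60) → cum 150
  mile 9 (E, w=200) → cum 350
  mile 13 (H, w=70) → cum 420  ≥ 381 → median here
  mile 26 (F, w=7) → cum 427
  mile 27 (C, w=200) → cum 627
  mile 29 (D, w=35) → cum 662
  mile 30 (A, w=100) → cum 762
Optimal location: mile 13.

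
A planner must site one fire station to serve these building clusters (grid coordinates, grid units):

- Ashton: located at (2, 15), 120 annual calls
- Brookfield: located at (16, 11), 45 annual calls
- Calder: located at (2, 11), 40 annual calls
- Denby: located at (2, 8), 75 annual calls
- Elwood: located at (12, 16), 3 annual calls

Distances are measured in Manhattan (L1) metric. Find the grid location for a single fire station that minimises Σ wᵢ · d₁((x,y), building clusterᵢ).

Manhattan distance separates: Σwᵢ(|x−xᵢ|+|y−yᵢ|) = Σwᵢ|x−xᵢ| + Σwᵢ|y−yᵢ|, so x and y are optimised independently as 1-D weighted medians.
Total weight W = 283; half = 141.5.
x-coordinate, sorted with cumulative weight:
  x=2 (Ashton, w=120) cum 120
  x=2 (Calder, w=40) cum 160  ← median
  x=2 (Denby, w=75) cum 235
  x=12 (Elwood, w=3) cum 238
  x=16 (Brookfield, w=45) cum 283
⇒ x* = 2
y-coordinate, sorted with cumulative weight:
  y=8 (Denby, w=75) cum 75
  y=11 (Brookfield, w=45) cum 120
  y=11 (Calder, w=40) cum 160  ← median
  y=15 (Ashton, w=120) cum 280
  y=16 (Elwood, w=3) cum 283
⇒ y* = 11

(2, 11)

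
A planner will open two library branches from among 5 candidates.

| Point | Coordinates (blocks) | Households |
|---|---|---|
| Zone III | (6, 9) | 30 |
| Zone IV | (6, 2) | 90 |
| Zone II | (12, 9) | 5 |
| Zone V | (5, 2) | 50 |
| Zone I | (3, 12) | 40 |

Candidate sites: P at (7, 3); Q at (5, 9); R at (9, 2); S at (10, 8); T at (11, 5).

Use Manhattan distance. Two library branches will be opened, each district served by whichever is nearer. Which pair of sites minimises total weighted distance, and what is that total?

Evaluate every pair (each demand assigned to the nearer of the two):
  {P, Q}: total = 595
  {Q, R}: total = 735
  {P, S}: total = 935
  {R, S}: total = 1075
  {P, T}: total = 1085
  {P, R}: total = 1110
  {Q, S}: total = 1315
  {Q, T}: total = 1325
  {R, T}: total = 1365
  {S, T}: total = 1775
Best pair: {P, Q} with total 595.

{P, Q}, total 595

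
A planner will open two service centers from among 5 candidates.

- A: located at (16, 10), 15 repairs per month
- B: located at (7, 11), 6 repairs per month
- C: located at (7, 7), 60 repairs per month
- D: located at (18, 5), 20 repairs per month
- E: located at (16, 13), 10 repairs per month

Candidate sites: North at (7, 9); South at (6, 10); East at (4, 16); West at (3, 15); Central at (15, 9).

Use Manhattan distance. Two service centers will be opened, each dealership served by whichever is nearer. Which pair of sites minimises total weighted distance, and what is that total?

{North, Central}, total 352

Evaluate every pair (each demand assigned to the nearer of the two):
  {North, Central}: total = 352
  {South, Central}: total = 472
  {North, South}: total = 712
  {North, East}: total = 712
  {North, West}: total = 712
  {East, Central}: total = 868
  {West, Central}: total = 868
  {South, East}: total = 872
  {South, West}: total = 872
  {East, West}: total = 1688
Best pair: {North, Central} with total 352.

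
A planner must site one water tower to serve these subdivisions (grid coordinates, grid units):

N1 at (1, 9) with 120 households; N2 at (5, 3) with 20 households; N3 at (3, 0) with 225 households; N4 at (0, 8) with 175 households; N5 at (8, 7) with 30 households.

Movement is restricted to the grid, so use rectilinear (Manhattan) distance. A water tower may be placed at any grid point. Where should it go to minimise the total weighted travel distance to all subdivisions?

Manhattan distance separates: Σwᵢ(|x−xᵢ|+|y−yᵢ|) = Σwᵢ|x−xᵢ| + Σwᵢ|y−yᵢ|, so x and y are optimised independently as 1-D weighted medians.
Total weight W = 570; half = 285.
x-coordinate, sorted with cumulative weight:
  x=0 (N4, w=175) cum 175
  x=1 (N1, w=120) cum 295  ← median
  x=3 (N3, w=225) cum 520
  x=5 (N2, w=20) cum 540
  x=8 (N5, w=30) cum 570
⇒ x* = 1
y-coordinate, sorted with cumulative weight:
  y=0 (N3, w=225) cum 225
  y=3 (N2, w=20) cum 245
  y=7 (N5, w=30) cum 275
  y=8 (N4, w=175) cum 450  ← median
  y=9 (N1, w=120) cum 570
⇒ y* = 8

(1, 8)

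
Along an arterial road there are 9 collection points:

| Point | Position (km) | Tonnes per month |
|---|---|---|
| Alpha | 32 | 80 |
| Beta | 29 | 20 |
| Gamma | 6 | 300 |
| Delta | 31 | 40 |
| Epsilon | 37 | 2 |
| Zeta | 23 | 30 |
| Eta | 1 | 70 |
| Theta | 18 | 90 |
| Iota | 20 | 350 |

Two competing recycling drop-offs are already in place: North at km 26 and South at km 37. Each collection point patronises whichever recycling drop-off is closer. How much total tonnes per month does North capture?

The indifferent point is the midpoint (26+37)/2 = 31.5; collection points left of it (closer to North at 26) go to North, those right go to South.
  Eta at 1 (w=70) → North
  Gamma at 6 (w=300) → North
  Theta at 18 (w=90) → North
  Iota at 20 (w=350) → North
  Zeta at 23 (w=30) → North
  Beta at 29 (w=20) → North
  Delta at 31 (w=40) → North
  Alpha at 32 (w=80) → South
  Epsilon at 37 (w=2) → South
North captures 900; South captures 82.

900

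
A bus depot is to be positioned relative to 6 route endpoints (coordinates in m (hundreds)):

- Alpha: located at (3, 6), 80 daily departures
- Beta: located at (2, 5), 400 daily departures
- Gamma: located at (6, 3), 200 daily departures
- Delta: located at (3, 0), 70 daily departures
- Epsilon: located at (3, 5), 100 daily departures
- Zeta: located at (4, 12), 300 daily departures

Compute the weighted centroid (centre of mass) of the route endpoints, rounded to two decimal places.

The minimiser of Σwᵢ‖p−pᵢ‖² is the weighted centroid p* = (Σwᵢpᵢ)/(Σwᵢ).
Σwᵢ = 1150.
Σwᵢxᵢ = 80·3 + 400·2 + 200·6 + 70·3 + 100·3 + 300·4 = 3950.
Σwᵢyᵢ = 80·6 + 400·5 + 200·3 + 70·0 + 100·5 + 300·12 = 7180.
x* = 3950/1150 = 3.43, y* = 7180/1150 = 6.24.

(3.43, 6.24)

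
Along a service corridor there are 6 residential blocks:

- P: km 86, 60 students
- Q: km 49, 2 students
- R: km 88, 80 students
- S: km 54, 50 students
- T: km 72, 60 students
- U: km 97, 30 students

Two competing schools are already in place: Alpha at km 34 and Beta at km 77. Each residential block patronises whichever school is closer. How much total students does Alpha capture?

52

The indifferent point is the midpoint (34+77)/2 = 55.5; residential blocks left of it (closer to Alpha at 34) go to Alpha, those right go to Beta.
  Q at 49 (w=2) → Alpha
  S at 54 (w=50) → Alpha
  T at 72 (w=60) → Beta
  P at 86 (w=60) → Beta
  R at 88 (w=80) → Beta
  U at 97 (w=30) → Beta
Alpha captures 52; Beta captures 230.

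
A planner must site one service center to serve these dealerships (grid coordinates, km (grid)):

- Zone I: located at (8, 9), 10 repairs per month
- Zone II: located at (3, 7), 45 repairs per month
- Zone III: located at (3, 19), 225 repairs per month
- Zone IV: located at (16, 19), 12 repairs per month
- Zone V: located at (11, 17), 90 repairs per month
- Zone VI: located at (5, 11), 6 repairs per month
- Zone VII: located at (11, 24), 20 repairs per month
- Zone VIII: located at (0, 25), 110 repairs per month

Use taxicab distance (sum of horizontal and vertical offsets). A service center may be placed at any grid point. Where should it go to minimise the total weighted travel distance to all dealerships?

(3, 19)

Manhattan distance separates: Σwᵢ(|x−xᵢ|+|y−yᵢ|) = Σwᵢ|x−xᵢ| + Σwᵢ|y−yᵢ|, so x and y are optimised independently as 1-D weighted medians.
Total weight W = 518; half = 259.
x-coordinate, sorted with cumulative weight:
  x=0 (Zone VIII, w=110) cum 110
  x=3 (Zone II, w=45) cum 155
  x=3 (Zone III, w=225) cum 380  ← median
  x=5 (Zone VI, w=6) cum 386
  x=8 (Zone I, w=10) cum 396
  x=11 (Zone V, w=90) cum 486
  x=11 (Zone VII, w=20) cum 506
  x=16 (Zone IV, w=12) cum 518
⇒ x* = 3
y-coordinate, sorted with cumulative weight:
  y=7 (Zone II, w=45) cum 45
  y=9 (Zone I, w=10) cum 55
  y=11 (Zone VI, w=6) cum 61
  y=17 (Zone V, w=90) cum 151
  y=19 (Zone III, w=225) cum 376  ← median
  y=19 (Zone IV, w=12) cum 388
  y=24 (Zone VII, w=20) cum 408
  y=25 (Zone VIII, w=110) cum 518
⇒ y* = 19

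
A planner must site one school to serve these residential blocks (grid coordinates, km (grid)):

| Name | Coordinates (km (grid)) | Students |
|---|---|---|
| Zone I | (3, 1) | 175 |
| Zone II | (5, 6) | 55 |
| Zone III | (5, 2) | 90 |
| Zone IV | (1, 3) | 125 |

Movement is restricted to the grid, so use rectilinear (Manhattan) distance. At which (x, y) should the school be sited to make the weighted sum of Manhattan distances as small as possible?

Manhattan distance separates: Σwᵢ(|x−xᵢ|+|y−yᵢ|) = Σwᵢ|x−xᵢ| + Σwᵢ|y−yᵢ|, so x and y are optimised independently as 1-D weighted medians.
Total weight W = 445; half = 222.5.
x-coordinate, sorted with cumulative weight:
  x=1 (Zone IV, w=125) cum 125
  x=3 (Zone I, w=175) cum 300  ← median
  x=5 (Zone II, w=55) cum 355
  x=5 (Zone III, w=90) cum 445
⇒ x* = 3
y-coordinate, sorted with cumulative weight:
  y=1 (Zone I, w=175) cum 175
  y=2 (Zone III, w=90) cum 265  ← median
  y=3 (Zone IV, w=125) cum 390
  y=6 (Zone II, w=55) cum 445
⇒ y* = 2

(3, 2)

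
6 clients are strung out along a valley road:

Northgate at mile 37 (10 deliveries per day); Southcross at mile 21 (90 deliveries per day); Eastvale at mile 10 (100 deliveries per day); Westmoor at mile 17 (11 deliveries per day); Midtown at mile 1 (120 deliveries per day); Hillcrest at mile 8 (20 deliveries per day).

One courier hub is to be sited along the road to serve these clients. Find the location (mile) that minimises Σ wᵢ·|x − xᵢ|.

For a sum of weighted absolute distances on a line, the optimum is the weighted median (not the mean). Total weight W = 351; half-weight = 175.5.
Sort by position and accumulate weight:
  mile 1 (Midtown, w=120) → cum 120
  mile 8 (Hillcrest, w=20) → cum 140
  mile 10 (Eastvale, w=100) → cum 240  ≥ 175.5 → median here
  mile 17 (Westmoor, w=11) → cum 251
  mile 21 (Southcross, w=90) → cum 341
  mile 37 (Northgate, w=10) → cum 351
Optimal location: mile 10.

x = 10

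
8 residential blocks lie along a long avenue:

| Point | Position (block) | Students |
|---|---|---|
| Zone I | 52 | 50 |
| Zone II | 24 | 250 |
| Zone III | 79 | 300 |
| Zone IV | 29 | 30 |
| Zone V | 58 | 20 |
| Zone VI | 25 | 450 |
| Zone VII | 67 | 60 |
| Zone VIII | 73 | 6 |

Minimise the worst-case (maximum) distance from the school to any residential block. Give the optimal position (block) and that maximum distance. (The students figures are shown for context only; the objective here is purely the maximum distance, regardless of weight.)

The 1-center on a line is the midpoint of the two extreme points: leftmost at 24, rightmost at 79.
Optimal location = (24 + 79)/2 = 51.5; maximum distance = (79 − 24)/2 = 27.5.

location 51.5, max distance 27.5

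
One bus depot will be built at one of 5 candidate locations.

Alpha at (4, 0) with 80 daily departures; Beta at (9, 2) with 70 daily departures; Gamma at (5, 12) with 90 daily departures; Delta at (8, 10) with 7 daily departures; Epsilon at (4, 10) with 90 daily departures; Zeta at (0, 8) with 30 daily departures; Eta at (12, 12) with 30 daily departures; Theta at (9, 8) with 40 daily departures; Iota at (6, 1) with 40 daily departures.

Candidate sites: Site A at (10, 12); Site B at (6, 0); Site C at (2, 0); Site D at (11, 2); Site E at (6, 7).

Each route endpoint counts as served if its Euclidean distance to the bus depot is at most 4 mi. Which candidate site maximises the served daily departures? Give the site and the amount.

Site B, covering 190

Coverage radius r = 4 mi; a point is covered iff (Δx)²+(Δy)² ≤ 4² = 16.
  Site A (10, 12): covers {Delta, Eta} → 37
  Site B (6, 0): covers {Alpha, Beta, Iota} → 190
  Site C (2, 0): covers {Alpha} → 80
  Site D (11, 2): covers {Beta} → 70
  Site E (6, 7): covers {Delta, Epsilon, Theta} → 137
Maximum coverage at Site B: 190 daily departures.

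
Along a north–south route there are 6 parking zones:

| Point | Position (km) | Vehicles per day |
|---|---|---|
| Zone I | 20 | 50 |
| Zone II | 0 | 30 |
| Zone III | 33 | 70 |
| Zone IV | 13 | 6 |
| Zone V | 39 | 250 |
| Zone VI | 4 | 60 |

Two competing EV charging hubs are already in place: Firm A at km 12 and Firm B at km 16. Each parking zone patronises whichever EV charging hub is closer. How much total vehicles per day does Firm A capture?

96

The indifferent point is the midpoint (12+16)/2 = 14; parking zones left of it (closer to Firm A at 12) go to Firm A, those right go to Firm B.
  Zone II at 0 (w=30) → Firm A
  Zone VI at 4 (w=60) → Firm A
  Zone IV at 13 (w=6) → Firm A
  Zone I at 20 (w=50) → Firm B
  Zone III at 33 (w=70) → Firm B
  Zone V at 39 (w=250) → Firm B
Firm A captures 96; Firm B captures 370.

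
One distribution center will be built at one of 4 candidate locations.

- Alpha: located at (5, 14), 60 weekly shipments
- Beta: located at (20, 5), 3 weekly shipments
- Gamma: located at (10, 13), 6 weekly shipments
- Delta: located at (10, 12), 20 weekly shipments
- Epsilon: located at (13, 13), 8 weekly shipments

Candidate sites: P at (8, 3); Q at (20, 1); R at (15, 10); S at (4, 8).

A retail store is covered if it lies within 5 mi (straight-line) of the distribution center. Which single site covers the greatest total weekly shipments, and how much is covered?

Coverage radius r = 5 mi; a point is covered iff (Δx)²+(Δy)² ≤ 5² = 25.
  P (8, 3): covers {none} → 0
  Q (20, 1): covers {Beta} → 3
  R (15, 10): covers {Epsilon} → 8
  S (4, 8): covers {none} → 0
Maximum coverage at R: 8 weekly shipments.

R, covering 8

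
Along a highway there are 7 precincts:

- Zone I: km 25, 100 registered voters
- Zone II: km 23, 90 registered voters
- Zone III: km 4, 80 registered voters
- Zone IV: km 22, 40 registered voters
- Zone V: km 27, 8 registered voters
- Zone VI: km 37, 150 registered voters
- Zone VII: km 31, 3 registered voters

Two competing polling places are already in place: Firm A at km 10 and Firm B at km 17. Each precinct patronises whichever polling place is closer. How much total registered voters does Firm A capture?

80

The indifferent point is the midpoint (10+17)/2 = 13.5; precincts left of it (closer to Firm A at 10) go to Firm A, those right go to Firm B.
  Zone III at 4 (w=80) → Firm A
  Zone IV at 22 (w=40) → Firm B
  Zone II at 23 (w=90) → Firm B
  Zone I at 25 (w=100) → Firm B
  Zone V at 27 (w=8) → Firm B
  Zone VII at 31 (w=3) → Firm B
  Zone VI at 37 (w=150) → Firm B
Firm A captures 80; Firm B captures 391.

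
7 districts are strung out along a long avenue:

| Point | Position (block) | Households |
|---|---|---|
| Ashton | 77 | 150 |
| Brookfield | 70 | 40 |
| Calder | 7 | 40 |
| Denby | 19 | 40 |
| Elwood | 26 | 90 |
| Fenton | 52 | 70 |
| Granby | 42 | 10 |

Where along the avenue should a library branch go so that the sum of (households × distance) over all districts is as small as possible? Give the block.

x = 52

For a sum of weighted absolute distances on a line, the optimum is the weighted median (not the mean). Total weight W = 440; half-weight = 220.
Sort by position and accumulate weight:
  block 7 (Calder, w=40) → cum 40
  block 19 (Denby, w=40) → cum 80
  block 26 (Elwood, w=90) → cum 170
  block 42 (Granby, w=10) → cum 180
  block 52 (Fenton, w=70) → cum 250  ≥ 220 → median here
  block 70 (Brookfield, w=40) → cum 290
  block 77 (Ashton, w=150) → cum 440
Optimal location: block 52.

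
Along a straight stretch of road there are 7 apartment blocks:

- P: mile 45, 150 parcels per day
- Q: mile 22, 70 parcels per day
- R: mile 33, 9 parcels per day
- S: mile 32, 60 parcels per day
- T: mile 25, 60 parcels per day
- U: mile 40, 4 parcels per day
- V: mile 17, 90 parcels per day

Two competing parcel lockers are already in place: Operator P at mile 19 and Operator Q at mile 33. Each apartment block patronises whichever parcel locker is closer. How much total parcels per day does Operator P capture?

The indifferent point is the midpoint (19+33)/2 = 26; apartment blocks left of it (closer to Operator P at 19) go to Operator P, those right go to Operator Q.
  V at 17 (w=90) → Operator P
  Q at 22 (w=70) → Operator P
  T at 25 (w=60) → Operator P
  S at 32 (w=60) → Operator Q
  R at 33 (w=9) → Operator Q
  U at 40 (w=4) → Operator Q
  P at 45 (w=150) → Operator Q
Operator P captures 220; Operator Q captures 223.

220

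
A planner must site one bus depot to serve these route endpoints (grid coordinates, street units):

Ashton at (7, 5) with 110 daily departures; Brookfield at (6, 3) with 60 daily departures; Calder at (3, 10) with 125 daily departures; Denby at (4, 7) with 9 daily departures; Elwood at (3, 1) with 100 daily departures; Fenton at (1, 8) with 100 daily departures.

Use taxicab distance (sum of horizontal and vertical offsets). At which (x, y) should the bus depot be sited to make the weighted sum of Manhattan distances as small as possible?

Manhattan distance separates: Σwᵢ(|x−xᵢ|+|y−yᵢ|) = Σwᵢ|x−xᵢ| + Σwᵢ|y−yᵢ|, so x and y are optimised independently as 1-D weighted medians.
Total weight W = 504; half = 252.
x-coordinate, sorted with cumulative weight:
  x=1 (Fenton, w=100) cum 100
  x=3 (Calder, w=125) cum 225
  x=3 (Elwood, w=100) cum 325  ← median
  x=4 (Denby, w=9) cum 334
  x=6 (Brookfield, w=60) cum 394
  x=7 (Ashton, w=110) cum 504
⇒ x* = 3
y-coordinate, sorted with cumulative weight:
  y=1 (Elwood, w=100) cum 100
  y=3 (Brookfield, w=60) cum 160
  y=5 (Ashton, w=110) cum 270  ← median
  y=7 (Denby, w=9) cum 279
  y=8 (Fenton, w=100) cum 379
  y=10 (Calder, w=125) cum 504
⇒ y* = 5

(3, 5)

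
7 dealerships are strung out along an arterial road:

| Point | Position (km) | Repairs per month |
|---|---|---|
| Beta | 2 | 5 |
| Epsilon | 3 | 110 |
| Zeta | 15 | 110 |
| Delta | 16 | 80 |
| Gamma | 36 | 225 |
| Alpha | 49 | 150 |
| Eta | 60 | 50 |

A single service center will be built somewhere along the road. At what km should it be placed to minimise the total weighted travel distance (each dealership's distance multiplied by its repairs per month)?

For a sum of weighted absolute distances on a line, the optimum is the weighted median (not the mean). Total weight W = 730; half-weight = 365.
Sort by position and accumulate weight:
  km 2 (Beta, w=5) → cum 5
  km 3 (Epsilon, w=110) → cum 115
  km 15 (Zeta, w=110) → cum 225
  km 16 (Delta, w=80) → cum 305
  km 36 (Gamma, w=225) → cum 530  ≥ 365 → median here
  km 49 (Alpha, w=150) → cum 680
  km 60 (Eta, w=50) → cum 730
Optimal location: km 36.

x = 36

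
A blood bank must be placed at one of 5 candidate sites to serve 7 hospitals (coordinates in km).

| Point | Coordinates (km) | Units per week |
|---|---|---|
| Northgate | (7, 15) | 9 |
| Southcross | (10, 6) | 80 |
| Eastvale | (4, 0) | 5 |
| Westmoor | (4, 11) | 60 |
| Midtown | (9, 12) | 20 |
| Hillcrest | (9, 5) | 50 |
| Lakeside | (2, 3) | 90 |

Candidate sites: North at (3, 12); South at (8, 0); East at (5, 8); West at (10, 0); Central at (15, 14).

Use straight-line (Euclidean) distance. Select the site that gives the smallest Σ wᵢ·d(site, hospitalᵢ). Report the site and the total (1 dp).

East, total 1614.3 km

Total weighted distance at each candidate:
  North (3, 12): total = 2323.6
  South (8, 0): total = 2463.1
  East (5, 8): total = 1614.3
  West (10, 0): total = 2664.2
  Central (15, 14): total = 3800.4
Minimum is at East with total 1614.3 km.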